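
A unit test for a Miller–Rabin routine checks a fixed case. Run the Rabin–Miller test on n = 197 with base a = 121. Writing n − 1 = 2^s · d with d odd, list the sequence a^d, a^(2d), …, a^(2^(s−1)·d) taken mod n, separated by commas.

n − 1 = 196 = 2^2 · 49, so s = 2 and d = 49.
x_0 = 121^49 mod 197 = 196.
x_1 = 196^2 mod 197 = 1.

196, 1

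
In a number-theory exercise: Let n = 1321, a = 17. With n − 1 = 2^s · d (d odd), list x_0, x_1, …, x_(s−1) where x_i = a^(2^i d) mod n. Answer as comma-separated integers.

235, 1064, 1320

n − 1 = 1320 = 2^3 · 165, so s = 3 and d = 165.
x_0 = 17^165 mod 1321 = 235.
x_1 = 235^2 mod 1321 = 1064.
x_2 = 1064^2 mod 1321 = 1320.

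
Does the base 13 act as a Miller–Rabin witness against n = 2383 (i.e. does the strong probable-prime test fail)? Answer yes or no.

no

n − 1 = 2382 = 2^1 · 1191, so s = 1 and d = 1191.
Repeated squaring mod 2383: 13^1 ≡ 13, 13^2 ≡ 169, 13^4 ≡ 2348, 13^8 ≡ 1225, 13^16 ≡ 1718, 13^32 ≡ 1370, 13^64 ≡ 1479, 13^128 ≡ 2230, 13^256 ≡ 1962, 13^512 ≡ 899, 13^1024 ≡ 364.
1191 = 1024 + 128 + 32 + 4 + 2 + 1, so 13^1191 ≡ 364·2230·1370·2348·169·13 ≡ 1 (mod 2383).
x_0 = 13^1191 mod 2383 = 1.
x_0 = 1, so 13 is not a witness.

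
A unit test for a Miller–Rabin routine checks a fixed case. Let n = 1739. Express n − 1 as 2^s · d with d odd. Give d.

869

Halving: 1738 → 869; 869 is odd.
So 1738 = 2^1 · 869.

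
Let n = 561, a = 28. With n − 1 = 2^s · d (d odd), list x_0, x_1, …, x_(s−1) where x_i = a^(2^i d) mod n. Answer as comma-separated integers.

n − 1 = 560 = 2^4 · 35, so s = 4 and d = 35.
x_0 = 28^35 mod 561 = 175.
x_1 = 175^2 mod 561 = 331.
x_2 = 331^2 mod 561 = 166.
x_3 = 166^2 mod 561 = 67.

175, 331, 166, 67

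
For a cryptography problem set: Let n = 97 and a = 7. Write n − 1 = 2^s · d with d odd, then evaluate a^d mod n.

52

n − 1 = 96 = 2^5 · 3, so s = 5 and d = 3.
7^3 mod 97 = 52.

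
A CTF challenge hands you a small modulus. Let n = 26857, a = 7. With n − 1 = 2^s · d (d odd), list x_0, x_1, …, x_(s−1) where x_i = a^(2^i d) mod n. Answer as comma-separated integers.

19445, 15179, 22695

n − 1 = 26856 = 2^3 · 3357, so s = 3 and d = 3357.
x_0 = 7^3357 mod 26857 = 19445.
x_1 = 19445^2 mod 26857 = 15179.
x_2 = 15179^2 mod 26857 = 22695.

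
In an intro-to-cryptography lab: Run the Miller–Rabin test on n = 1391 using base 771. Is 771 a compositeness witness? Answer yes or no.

n − 1 = 1390 = 2^1 · 695, so s = 1 and d = 695.
x_0 = 771^695 mod 1391 = 1362.
x_0 ∉ {1, 1390} and s = 1, so 771 is a Miller–Rabin witness and 1391 is composite.

yes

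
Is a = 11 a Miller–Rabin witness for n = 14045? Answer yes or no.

yes

n − 1 = 14044 = 2^2 · 3511, so s = 2 and d = 3511.
x_0 = 11^3511 mod 14045 = 13526.
x_0 is neither 1 nor 14044, so continue squaring.
x_1 = 13526^2 mod 14045 = 2506.
Reached i = s−1 = 1 without hitting −1: 11 is a Miller–Rabin witness and 14045 is composite.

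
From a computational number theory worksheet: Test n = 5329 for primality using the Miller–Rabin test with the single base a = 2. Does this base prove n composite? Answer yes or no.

yes

n − 1 = 5328 = 2^4 · 333, so s = 4 and d = 333.
x_0 = 2^333 mod 5329 = 2921.
x_0 is neither 1 nor 5328, so continue squaring.
x_1 = 2921^2 mod 5329 = 512.
x_2 = 512^2 mod 5329 = 1023.
x_3 = 1023^2 mod 5329 = 2045.
Reached i = s−1 = 3 without hitting −1: 2 is a Miller–Rabin witness and 5329 is composite.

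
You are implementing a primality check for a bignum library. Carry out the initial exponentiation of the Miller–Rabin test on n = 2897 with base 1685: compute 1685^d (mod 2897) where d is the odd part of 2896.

1

n − 1 = 2896 = 2^4 · 181, so s = 4 and d = 181.
1685^181 mod 2897 = 1.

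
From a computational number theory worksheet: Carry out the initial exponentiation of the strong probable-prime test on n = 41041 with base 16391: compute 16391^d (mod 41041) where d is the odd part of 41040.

6469

n − 1 = 41040 = 2^4 · 2565, so s = 4 and d = 2565.
16391^2565 mod 41041 = 6469.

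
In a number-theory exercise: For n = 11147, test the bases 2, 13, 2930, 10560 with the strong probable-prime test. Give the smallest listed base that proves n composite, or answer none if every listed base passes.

2

n − 1 = 11146 = 2^1 · 5573, so s = 1 and d = 5573.
Base 2: x_0 = 2^5573 mod 11147 = 6007. x_0 ∉ {1, 11146} and s = 1, so 2 is a Miller–Rabin witness and 11147 is composite.
Base 13: x_0 = 13^5573 mod 11147 = 6739. x_0 ∉ {1, 11146} and s = 1, so 13 is a Miller–Rabin witness and 11147 is composite.
Base 2930: x_0 = 2930^5573 mod 11147 = 4420. x_0 ∉ {1, 11146} and s = 1, so 2930 is a Miller–Rabin witness and 11147 is composite.
Base 10560: x_0 = 10560^5573 mod 11147 = 3603. x_0 ∉ {1, 11146} and s = 1, so 10560 is a Miller–Rabin witness and 11147 is composite.
The smallest witness among the given bases is 2.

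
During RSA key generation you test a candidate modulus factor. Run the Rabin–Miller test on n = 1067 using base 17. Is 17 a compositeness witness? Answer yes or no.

n − 1 = 1066 = 2^1 · 533, so s = 1 and d = 533.
x_0 = 17^533 mod 1067 = 29.
x_0 ∉ {1, 1066} and s = 1, so 17 is a Miller–Rabin witness and 1067 is composite.

yes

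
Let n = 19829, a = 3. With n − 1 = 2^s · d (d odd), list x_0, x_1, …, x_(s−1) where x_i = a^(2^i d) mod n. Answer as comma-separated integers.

11611, 17779

n − 1 = 19828 = 2^2 · 4957, so s = 2 and d = 4957.
x_0 = 3^4957 mod 19829 = 11611.
x_1 = 11611^2 mod 19829 = 17779.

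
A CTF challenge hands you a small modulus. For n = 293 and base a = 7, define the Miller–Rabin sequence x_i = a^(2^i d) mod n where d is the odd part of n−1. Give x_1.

n − 1 = 292 = 2^2 · 73, so s = 2 and d = 73.
x_0 = 7^73 mod 293 = 138.
x_1 = 138^2 mod 293 = 292.

292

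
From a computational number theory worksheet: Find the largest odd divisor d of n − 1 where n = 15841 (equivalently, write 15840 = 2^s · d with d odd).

495

Halving: 15840 → 7920 → 3960 → 1980 → 990 → 495; 495 is odd.
So 15840 = 2^5 · 495.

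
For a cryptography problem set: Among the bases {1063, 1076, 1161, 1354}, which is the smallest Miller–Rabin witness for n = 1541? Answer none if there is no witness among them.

1076

n − 1 = 1540 = 2^2 · 385, so s = 2 and d = 385.
Base 1063: x_0 = 1063^385 mod 1541 = 1540. x_0 = 1540 ≡ −1, so 1063 is not a witness.
Base 1076: x_0 = 1076^385 mod 1541 = 967. x_0 is neither 1 nor 1540, so continue squaring. x_1 = 967^2 mod 1541 = 1243. Reached i = s−1 = 1 without hitting −1: 1076 is a Miller–Rabin witness and 1541 is composite.
Base 1161: x_0 = 1161^385 mod 1541 = 68. x_0 is neither 1 nor 1540, so continue squaring. x_1 = 68^2 mod 1541 = 1. x_1 = 1 but x_0 ≠ ±1, a nontrivial square root of 1 — 1161 is a witness and 1541 is composite.
Base 1354: x_0 = 1354^385 mod 1541 = 68. x_0 is neither 1 nor 1540, so continue squaring. x_1 = 68^2 mod 1541 = 1. x_1 = 1 but x_0 ≠ ±1, a nontrivial square root of 1 — 1354 is a witness and 1541 is composite.
The smallest witness among the given bases is 1076.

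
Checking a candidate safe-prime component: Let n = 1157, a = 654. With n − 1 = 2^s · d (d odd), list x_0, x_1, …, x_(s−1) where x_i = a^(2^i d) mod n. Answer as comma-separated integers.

1083, 848

n − 1 = 1156 = 2^2 · 289, so s = 2 and d = 289.
x_0 = 654^289 mod 1157 = 1083.
x_1 = 1083^2 mod 1157 = 848.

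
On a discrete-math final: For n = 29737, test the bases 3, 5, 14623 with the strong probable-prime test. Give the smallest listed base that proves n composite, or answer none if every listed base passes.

n − 1 = 29736 = 2^3 · 3717, so s = 3 and d = 3717.
Base 3: x_0 = 3^3717 mod 29737 = 20410. x_0 is neither 1 nor 29736, so continue squaring. x_1 = 20410^2 mod 29737 = 12204. x_2 = 12204^2 mod 29737 = 14720. Reached i = s−1 = 2 without hitting −1: 3 is a Miller–Rabin witness and 29737 is composite.
Base 5: x_0 = 5^3717 mod 29737 = 14265. x_0 is neither 1 nor 29736, so continue squaring. x_1 = 14265^2 mod 29737 = 29671. x_2 = 29671^2 mod 29737 = 4356. Reached i = s−1 = 2 without hitting −1: 5 is a Miller–Rabin witness and 29737 is composite.
Base 14623: x_0 = 14623^3717 mod 29737 = 1996. x_0 is neither 1 nor 29736, so continue squaring. x_1 = 1996^2 mod 29737 = 28995. x_2 = 28995^2 mod 29737 = 15298. Reached i = s−1 = 2 without hitting −1: 14623 is a Miller–Rabin witness and 29737 is composite.
The smallest witness among the given bases is 3.

3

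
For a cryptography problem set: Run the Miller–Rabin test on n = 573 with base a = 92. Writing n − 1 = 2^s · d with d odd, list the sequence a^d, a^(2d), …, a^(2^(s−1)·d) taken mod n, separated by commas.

512, 283

n − 1 = 572 = 2^2 · 143, so s = 2 and d = 143.
x_0 = 92^143 mod 573 = 512.
x_1 = 512^2 mod 573 = 283.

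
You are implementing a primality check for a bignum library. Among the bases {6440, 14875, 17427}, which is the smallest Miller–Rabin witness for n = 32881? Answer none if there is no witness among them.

6440

n − 1 = 32880 = 2^4 · 2055, so s = 4 and d = 2055.
Base 6440: x_0 = 6440^2055 mod 32881 = 4493. x_0 is neither 1 nor 32880, so continue squaring. x_1 = 4493^2 mod 32881 = 30996. x_2 = 30996^2 mod 32881 = 2077. x_3 = 2077^2 mod 32881 = 6518. Reached i = s−1 = 3 without hitting −1: 6440 is a Miller–Rabin witness and 32881 is composite.
Base 14875: x_0 = 14875^2055 mod 32881 = 17885. x_0 is neither 1 nor 32880, so continue squaring. x_1 = 17885^2 mod 32881 = 6857. x_2 = 6857^2 mod 32881 = 31500. x_3 = 31500^2 mod 32881 = 63. Reached i = s−1 = 3 without hitting −1: 14875 is a Miller–Rabin witness and 32881 is composite.
Base 17427: x_0 = 17427^2055 mod 32881 = 24086. x_0 is neither 1 nor 32880, so continue squaring. x_1 = 24086^2 mod 32881 = 15913. x_2 = 15913^2 mod 32881 = 6988. x_3 = 6988^2 mod 32881 = 3859. Reached i = s−1 = 3 without hitting −1: 17427 is a Miller–Rabin witness and 32881 is composite.
The smallest witness among the given bases is 6440.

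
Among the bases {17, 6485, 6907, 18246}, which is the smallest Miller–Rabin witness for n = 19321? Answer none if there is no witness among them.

n − 1 = 19320 = 2^3 · 2415, so s = 3 and d = 2415.
Base 17: x_0 = 17^2415 mod 19321 = 18486. x_0 is neither 1 nor 19320, so continue squaring. x_1 = 18486^2 mod 19321 = 1669. x_2 = 1669^2 mod 19321 = 3337. Reached i = s−1 = 2 without hitting −1: 17 is a Miller–Rabin witness and 19321 is composite.
Base 6485: x_0 = 6485^2415 mod 19321 = 6256. x_0 is neither 1 nor 19320, so continue squaring. x_1 = 6256^2 mod 19321 = 12511. x_2 = 12511^2 mod 19321 = 5700. Reached i = s−1 = 2 without hitting −1: 6485 is a Miller–Rabin witness and 19321 is composite.
Base 6907: x_0 = 6907^2415 mod 19321 = 18349. x_0 is neither 1 nor 19320, so continue squaring. x_1 = 18349^2 mod 19321 = 17376. x_2 = 17376^2 mod 19321 = 15430. Reached i = s−1 = 2 without hitting −1: 6907 is a Miller–Rabin witness and 19321 is composite.
Base 18246: x_0 = 18246^2415 mod 19321 = 5144. x_0 is neither 1 nor 19320, so continue squaring. x_1 = 5144^2 mod 19321 = 10287. x_2 = 10287^2 mod 19321 = 1252. Reached i = s−1 = 2 without hitting −1: 18246 is a Miller–Rabin witness and 19321 is composite.
The smallest witness among the given bases is 17.

17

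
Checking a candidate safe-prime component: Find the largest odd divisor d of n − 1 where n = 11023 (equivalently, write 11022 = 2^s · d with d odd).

Halving: 11022 → 5511; 5511 is odd.
So 11022 = 2^1 · 5511.

5511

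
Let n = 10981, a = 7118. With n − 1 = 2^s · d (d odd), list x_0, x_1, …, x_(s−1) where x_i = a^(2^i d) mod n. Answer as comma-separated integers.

5594, 7967

n − 1 = 10980 = 2^2 · 2745, so s = 2 and d = 2745.
x_0 = 7118^2745 mod 10981 = 5594.
x_1 = 5594^2 mod 10981 = 7967.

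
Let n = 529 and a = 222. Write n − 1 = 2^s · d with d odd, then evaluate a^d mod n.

n − 1 = 528 = 2^4 · 33, so s = 4 and d = 33.
222^33 mod 529 = 114.

114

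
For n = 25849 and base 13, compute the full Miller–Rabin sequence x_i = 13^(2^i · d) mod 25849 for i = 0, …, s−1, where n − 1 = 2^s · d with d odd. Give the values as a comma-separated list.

n − 1 = 25848 = 2^3 · 3231, so s = 3 and d = 3231.
x_0 = 13^3231 mod 25849 = 13671.
x_1 = 13671^2 mod 25849 = 7971.
x_2 = 7971^2 mod 25849 = 25848.

13671, 7971, 25848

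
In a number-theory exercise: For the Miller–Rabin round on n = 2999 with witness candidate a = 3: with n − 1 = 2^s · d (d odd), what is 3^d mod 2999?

1

n − 1 = 2998 = 2^1 · 1499, so s = 1 and d = 1499.
3^1499 mod 2999 = 1.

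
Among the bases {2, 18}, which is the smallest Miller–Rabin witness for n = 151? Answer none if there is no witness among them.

n − 1 = 150 = 2^1 · 75, so s = 1 and d = 75.
Base 2: x_0 = 2^75 mod 151 = 1. x_0 = 1, so 2 is not a witness.
Base 18: x_0 = 18^75 mod 151 = 1. x_0 = 1, so 18 is not a witness.
No listed base is a witness for 151.

none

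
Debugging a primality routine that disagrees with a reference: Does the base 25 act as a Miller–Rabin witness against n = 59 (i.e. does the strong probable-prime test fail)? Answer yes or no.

no

n − 1 = 58 = 2^1 · 29, so s = 1 and d = 29.
x_0 = 25^29 mod 59 = 1.
x_0 = 1, so 25 is not a witness.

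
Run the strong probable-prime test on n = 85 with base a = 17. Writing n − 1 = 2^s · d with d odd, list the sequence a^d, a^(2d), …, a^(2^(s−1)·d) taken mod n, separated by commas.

n − 1 = 84 = 2^2 · 21, so s = 2 and d = 21.
x_0 = 17^21 mod 85 = 17.
x_1 = 17^2 mod 85 = 34.

17, 34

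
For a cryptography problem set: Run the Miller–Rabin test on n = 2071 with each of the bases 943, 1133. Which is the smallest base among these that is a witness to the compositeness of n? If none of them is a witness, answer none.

n − 1 = 2070 = 2^1 · 1035, so s = 1 and d = 1035.
Base 943: x_0 = 943^1035 mod 2071 = 2070. x_0 = 2070 ≡ −1, so 943 is not a witness.
Base 1133: x_0 = 1133^1035 mod 2071 = 2070. x_0 = 2070 ≡ −1, so 1133 is not a witness.
No listed base is a witness for 2071.

none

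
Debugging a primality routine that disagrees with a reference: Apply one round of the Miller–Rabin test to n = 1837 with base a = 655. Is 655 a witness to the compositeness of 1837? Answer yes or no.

n − 1 = 1836 = 2^2 · 459, so s = 2 and d = 459.
x_0 = 655^459 mod 1837 = 266.
x_0 is neither 1 nor 1836, so continue squaring.
x_1 = 266^2 mod 1837 = 950.
Reached i = s−1 = 1 without hitting −1: 655 is a Miller–Rabin witness and 1837 is composite.

yes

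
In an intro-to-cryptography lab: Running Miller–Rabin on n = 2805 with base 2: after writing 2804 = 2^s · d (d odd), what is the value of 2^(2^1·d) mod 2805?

n − 1 = 2804 = 2^2 · 701, so s = 2 and d = 701.
x_0 = 2^701 mod 2805 = 1817.
x_1 = 1817^2 mod 2805 = 4.

4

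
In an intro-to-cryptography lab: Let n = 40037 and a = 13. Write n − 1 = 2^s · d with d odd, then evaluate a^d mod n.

n − 1 = 40036 = 2^2 · 10009, so s = 2 and d = 10009.
13^10009 mod 40037 = 1.

1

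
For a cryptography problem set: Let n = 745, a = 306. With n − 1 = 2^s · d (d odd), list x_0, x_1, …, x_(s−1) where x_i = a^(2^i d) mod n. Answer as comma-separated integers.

n − 1 = 744 = 2^3 · 93, so s = 3 and d = 93.
x_0 = 306^93 mod 745 = 686.
x_1 = 686^2 mod 745 = 501.
x_2 = 501^2 mod 745 = 681.

686, 501, 681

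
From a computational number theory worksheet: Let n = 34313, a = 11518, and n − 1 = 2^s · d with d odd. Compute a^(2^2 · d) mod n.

34312

n − 1 = 34312 = 2^3 · 4289, so s = 3 and d = 4289.
x_0 = 11518^4289 mod 34313 = 2085.
x_1 = 2085^2 mod 34313 = 23787.
x_2 = 23787^2 mod 34313 = 34312.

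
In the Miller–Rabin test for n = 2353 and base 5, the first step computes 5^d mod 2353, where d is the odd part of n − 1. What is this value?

1490

n − 1 = 2352 = 2^4 · 147, so s = 4 and d = 147.
Repeated squaring mod 2353: 5^1 ≡ 5, 5^2 ≡ 25, 5^4 ≡ 625, 5^8 ≡ 27, 5^16 ≡ 729, 5^32 ≡ 2016, 5^64 ≡ 625, 5^128 ≡ 27.
147 = 128 + 16 + 2 + 1, so 5^147 ≡ 27·729·25·5 ≡ 1490 (mod 2353).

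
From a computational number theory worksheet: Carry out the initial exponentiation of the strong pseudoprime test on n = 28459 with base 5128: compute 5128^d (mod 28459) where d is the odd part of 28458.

n − 1 = 28458 = 2^1 · 14229, so s = 1 and d = 14229.
By repeated squaring, 5128^14229 ≡ 17828 (mod 28459).

17828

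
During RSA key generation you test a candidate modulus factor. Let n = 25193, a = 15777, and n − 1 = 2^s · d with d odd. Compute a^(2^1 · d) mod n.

n − 1 = 25192 = 2^3 · 3149, so s = 3 and d = 3149.
x_0 = 15777^3149 mod 25193 = 24009.
x_1 = 24009^2 mod 25193 = 16241.

16241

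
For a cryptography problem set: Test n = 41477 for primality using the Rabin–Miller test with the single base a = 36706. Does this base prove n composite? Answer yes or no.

n − 1 = 41476 = 2^2 · 10369, so s = 2 and d = 10369.
x_0 = 36706^10369 mod 41477 = 27567.
x_0 is neither 1 nor 41476, so continue squaring.
x_1 = 27567^2 mod 41477 = 39372.
Reached i = s−1 = 1 without hitting −1: 36706 is a Miller–Rabin witness and 41477 is composite.

yes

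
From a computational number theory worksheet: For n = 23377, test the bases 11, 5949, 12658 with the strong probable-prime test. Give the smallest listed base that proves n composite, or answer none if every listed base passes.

n − 1 = 23376 = 2^4 · 1461, so s = 4 and d = 1461.
Base 11: x_0 = 11^1461 mod 23377 = 21164. x_0 is neither 1 nor 23376, so continue squaring. x_1 = 21164^2 mod 23377 = 11576. x_2 = 11576^2 mod 23377 = 6812. x_3 = 6812^2 mod 23377 = 23376. x_3 ≡ −1, so 11 is not a witness.
Base 5949: x_0 = 5949^1461 mod 23377 = 19718. x_0 is neither 1 nor 23376, so continue squaring. x_1 = 19718^2 mod 23377 = 16637. x_2 = 16637^2 mod 23377 = 6089. x_3 = 6089^2 mod 23377 = 23376. x_3 ≡ −1, so 5949 is not a witness.
Base 12658: x_0 = 12658^1461 mod 23377 = 11939. x_0 is neither 1 nor 23376, so continue squaring. x_1 = 11939^2 mod 23377 = 10152. x_2 = 10152^2 mod 23377 = 17288. x_3 = 17288^2 mod 23377 = 23376. x_3 ≡ −1, so 12658 is not a witness.
No listed base is a witness for 23377.

none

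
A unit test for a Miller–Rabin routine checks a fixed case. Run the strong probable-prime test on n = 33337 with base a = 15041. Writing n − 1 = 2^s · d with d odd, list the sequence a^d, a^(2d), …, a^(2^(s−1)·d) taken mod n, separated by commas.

12907, 5660, 32080

n − 1 = 33336 = 2^3 · 4167, so s = 3 and d = 4167.
x_0 = 15041^4167 mod 33337 = 12907.
x_1 = 12907^2 mod 33337 = 5660.
x_2 = 5660^2 mod 33337 = 32080.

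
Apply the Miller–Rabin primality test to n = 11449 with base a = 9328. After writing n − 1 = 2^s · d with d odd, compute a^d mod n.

n − 1 = 11448 = 2^3 · 1431, so s = 3 and d = 1431.
Repeated squaring mod 11449: 9328^1 ≡ 9328, 9328^2 ≡ 10633, 9328^4 ≡ 1814, 9328^8 ≡ 4733, 9328^16 ≡ 7045, 9328^32 ≡ 610, 9328^64 ≡ 5732, 9328^128 ≡ 8643, 9328^256 ≡ 8173, 9328^512 ≡ 4463, 9328^1024 ≡ 8558.
1431 = 1024 + 256 + 128 + 16 + 4 + 2 + 1, so 9328^1431 ≡ 8558·8173·8643·7045·1814·10633·9328 ≡ 7919 (mod 11449).

7919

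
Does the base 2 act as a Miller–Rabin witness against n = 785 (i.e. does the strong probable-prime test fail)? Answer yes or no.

n − 1 = 784 = 2^4 · 49, so s = 4 and d = 49.
x_0 = 2^49 mod 785 = 687.
x_0 is neither 1 nor 784, so continue squaring.
x_1 = 687^2 mod 785 = 184.
x_2 = 184^2 mod 785 = 101.
x_3 = 101^2 mod 785 = 781.
Reached i = s−1 = 3 without hitting −1: 2 is a Miller–Rabin witness and 785 is composite.

yes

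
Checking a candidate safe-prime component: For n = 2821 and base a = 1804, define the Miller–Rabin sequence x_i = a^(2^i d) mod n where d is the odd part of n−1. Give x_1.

n − 1 = 2820 = 2^2 · 705, so s = 2 and d = 705.
By repeated squaring, 1804^705 ≡ 2820 (mod 2821).
x_0 = 2820.
x_1 = 2820^2 mod 2821 = 1.

1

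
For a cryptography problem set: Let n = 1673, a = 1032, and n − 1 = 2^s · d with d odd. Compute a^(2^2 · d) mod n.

1262

n − 1 = 1672 = 2^3 · 209, so s = 3 and d = 209.
x_0 = 1032^209 mod 1673 = 1622.
x_1 = 1622^2 mod 1673 = 928.
x_2 = 928^2 mod 1673 = 1262.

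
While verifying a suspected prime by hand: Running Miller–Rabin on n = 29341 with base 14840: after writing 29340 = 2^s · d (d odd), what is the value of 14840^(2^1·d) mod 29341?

n − 1 = 29340 = 2^2 · 7335, so s = 2 and d = 7335.
Repeated squaring mod 29341: 14840^1 ≡ 14840, 14840^2 ≡ 21395, 14840^4 ≡ 26425, 14840^8 ≡ 23507, 14840^16 ≡ 29337, 14840^32 ≡ 16, 14840^64 ≡ 256, 14840^128 ≡ 6854, 14840^256 ≡ 2375, 14840^512 ≡ 7153, 14840^1024 ≡ 24046, 14840^2048 ≡ 16370, 14840^4096 ≡ 5547.
7335 = 4096 + 2048 + 1024 + 128 + 32 + 4 + 2 + 1, so 14840^7335 ≡ 5547·16370·24046·6854·16·26425·21395·14840 ≡ 1331 (mod 29341).
x_0 = 1331.
x_1 = 1331^2 mod 29341 = 11101.

11101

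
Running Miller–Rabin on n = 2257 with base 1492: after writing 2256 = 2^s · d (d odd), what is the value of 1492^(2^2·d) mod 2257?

n − 1 = 2256 = 2^4 · 141, so s = 4 and d = 141.
x_0 = 1492^141 mod 2257 = 1675.
x_1 = 1675^2 mod 2257 = 174.
x_2 = 174^2 mod 2257 = 935.

935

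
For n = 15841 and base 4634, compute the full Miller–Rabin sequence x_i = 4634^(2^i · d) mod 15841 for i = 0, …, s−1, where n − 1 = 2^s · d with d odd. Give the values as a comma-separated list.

n − 1 = 15840 = 2^5 · 495, so s = 5 and d = 495.
x_0 = 4634^495 mod 15841 = 11872.
x_1 = 11872^2 mod 15841 = 7007.
x_2 = 7007^2 mod 15841 = 6790.
x_3 = 6790^2 mod 15841 = 6790.
x_4 = 6790^2 mod 15841 = 6790.

11872, 7007, 6790, 6790, 6790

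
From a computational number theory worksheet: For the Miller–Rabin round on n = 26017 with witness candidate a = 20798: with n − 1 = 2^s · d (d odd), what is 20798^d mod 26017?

17162

n − 1 = 26016 = 2^5 · 813, so s = 5 and d = 813.
20798^813 mod 26017 = 17162.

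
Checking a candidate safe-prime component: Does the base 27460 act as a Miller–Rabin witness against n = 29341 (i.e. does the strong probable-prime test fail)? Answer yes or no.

n − 1 = 29340 = 2^2 · 7335, so s = 2 and d = 7335.
x_0 = 27460^7335 mod 29341 = 23230.
x_0 is neither 1 nor 29340, so continue squaring.
x_1 = 23230^2 mod 29341 = 22569.
Reached i = s−1 = 1 without hitting −1: 27460 is a Miller–Rabin witness and 29341 is composite.

yes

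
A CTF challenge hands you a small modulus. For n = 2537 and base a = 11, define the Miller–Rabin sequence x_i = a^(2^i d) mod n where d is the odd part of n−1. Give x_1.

n − 1 = 2536 = 2^3 · 317, so s = 3 and d = 317.
Repeated squaring mod 2537: 11^1 ≡ 11, 11^2 ≡ 121, 11^4 ≡ 1956, 11^8 ≡ 140, 11^16 ≡ 1841, 11^32 ≡ 2386, 11^64 ≡ 2505, 11^128 ≡ 1024, 11^256 ≡ 795.
317 = 256 + 32 + 16 + 8 + 4 + 1, so 11^317 ≡ 795·2386·1841·140·1956·11 ≡ 1927 (mod 2537).
x_0 = 1927.
x_1 = 1927^2 mod 2537 = 1698.

1698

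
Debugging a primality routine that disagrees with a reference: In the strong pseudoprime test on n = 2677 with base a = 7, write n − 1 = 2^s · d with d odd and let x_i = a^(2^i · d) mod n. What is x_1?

n − 1 = 2676 = 2^2 · 669, so s = 2 and d = 669.
x_0 = 7^669 mod 2677 = 2127.
x_1 = 2127^2 mod 2677 = 2676.

2676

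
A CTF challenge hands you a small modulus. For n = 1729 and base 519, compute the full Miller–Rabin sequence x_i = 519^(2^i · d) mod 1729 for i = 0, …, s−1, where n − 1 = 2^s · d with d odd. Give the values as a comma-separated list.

1065, 1, 1, 1, 1, 1

n − 1 = 1728 = 2^6 · 27, so s = 6 and d = 27.
x_0 = 519^27 mod 1729 = 1065.
x_1 = 1065^2 mod 1729 = 1.
x_2 = 1^2 mod 1729 = 1.
x_3 = 1^2 mod 1729 = 1.
x_4 = 1^2 mod 1729 = 1.
x_5 = 1^2 mod 1729 = 1.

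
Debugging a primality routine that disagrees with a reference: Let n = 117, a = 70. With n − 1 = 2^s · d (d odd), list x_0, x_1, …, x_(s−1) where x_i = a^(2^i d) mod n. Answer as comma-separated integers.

31, 25

n − 1 = 116 = 2^2 · 29, so s = 2 and d = 29.
x_0 = 70^29 mod 117 = 31.
x_1 = 31^2 mod 117 = 25.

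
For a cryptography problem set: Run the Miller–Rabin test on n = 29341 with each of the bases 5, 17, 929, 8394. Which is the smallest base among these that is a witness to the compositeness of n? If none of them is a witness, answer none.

5

n − 1 = 29340 = 2^2 · 7335, so s = 2 and d = 7335.
Base 5: x_0 = 5^7335 mod 29341 = 15127. x_0 is neither 1 nor 29340, so continue squaring. x_1 = 15127^2 mod 29341 = 25011. Reached i = s−1 = 1 without hitting −1: 5 is a Miller–Rabin witness and 29341 is composite.
Base 17: x_0 = 17^7335 mod 29341 = 23230. x_0 is neither 1 nor 29340, so continue squaring. x_1 = 23230^2 mod 29341 = 22569. Reached i = s−1 = 1 without hitting −1: 17 is a Miller–Rabin witness and 29341 is composite.
Base 929: x_0 = 929^7335 mod 29341 = 13541. x_0 is neither 1 nor 29340, so continue squaring. x_1 = 13541^2 mod 29341 = 6772. Reached i = s−1 = 1 without hitting −1: 929 is a Miller–Rabin witness and 29341 is composite.
Base 8394: x_0 = 8394^7335 mod 29341 = 24389. x_0 is neither 1 nor 29340, so continue squaring. x_1 = 24389^2 mod 29341 = 22569. Reached i = s−1 = 1 without hitting −1: 8394 is a Miller–Rabin witness and 29341 is composite.
The smallest witness among the given bases is 5.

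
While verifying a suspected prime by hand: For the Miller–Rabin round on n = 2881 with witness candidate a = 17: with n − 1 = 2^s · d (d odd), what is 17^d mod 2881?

n − 1 = 2880 = 2^6 · 45, so s = 6 and d = 45.
17^45 mod 2881 = 828.

828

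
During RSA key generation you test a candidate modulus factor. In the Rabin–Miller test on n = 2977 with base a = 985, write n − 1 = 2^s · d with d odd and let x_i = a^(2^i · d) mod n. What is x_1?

n − 1 = 2976 = 2^5 · 93, so s = 5 and d = 93.
x_0 = 985^93 mod 2977 = 207.
x_1 = 207^2 mod 2977 = 1171.

1171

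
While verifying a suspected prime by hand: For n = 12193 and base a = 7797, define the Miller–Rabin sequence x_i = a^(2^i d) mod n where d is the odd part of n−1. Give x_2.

7735

n − 1 = 12192 = 2^5 · 381, so s = 5 and d = 381.
x_0 = 7797^381 mod 12193 = 3751.
x_1 = 3751^2 mod 12193 = 11472.
x_2 = 11472^2 mod 12193 = 7735.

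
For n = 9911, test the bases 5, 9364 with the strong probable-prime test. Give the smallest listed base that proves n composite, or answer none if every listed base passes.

5

n − 1 = 9910 = 2^1 · 4955, so s = 1 and d = 4955.
Base 5: x_0 = 5^4955 mod 9911 = 45. x_0 ∉ {1, 9910} and s = 1, so 5 is a Miller–Rabin witness and 9911 is composite.
Base 9364: x_0 = 9364^4955 mod 9911 = 3257. x_0 ∉ {1, 9910} and s = 1, so 9364 is a Miller–Rabin witness and 9911 is composite.
The smallest witness among the given bases is 5.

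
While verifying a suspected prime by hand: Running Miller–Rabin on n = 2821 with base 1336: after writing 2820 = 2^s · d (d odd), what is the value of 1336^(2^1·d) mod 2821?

n − 1 = 2820 = 2^2 · 705, so s = 2 and d = 705.
x_0 = 1336^705 mod 2821 = 2820.
x_1 = 2820^2 mod 2821 = 1.

1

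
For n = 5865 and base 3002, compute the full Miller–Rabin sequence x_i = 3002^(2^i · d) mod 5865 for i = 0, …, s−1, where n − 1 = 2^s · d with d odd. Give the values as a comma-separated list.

n − 1 = 5864 = 2^3 · 733, so s = 3 and d = 733.
x_0 = 3002^733 mod 5865 = 62.
x_1 = 62^2 mod 5865 = 3844.
x_2 = 3844^2 mod 5865 = 2401.

62, 3844, 2401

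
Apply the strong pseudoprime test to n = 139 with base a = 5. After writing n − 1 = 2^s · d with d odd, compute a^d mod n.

n − 1 = 138 = 2^1 · 69, so s = 1 and d = 69.
Repeated squaring mod 139: 5^1 ≡ 5, 5^2 ≡ 25, 5^4 ≡ 69, 5^8 ≡ 35, 5^16 ≡ 113, 5^32 ≡ 120, 5^64 ≡ 83.
69 = 64 + 4 + 1, so 5^69 ≡ 83·69·5 ≡ 1 (mod 139).

1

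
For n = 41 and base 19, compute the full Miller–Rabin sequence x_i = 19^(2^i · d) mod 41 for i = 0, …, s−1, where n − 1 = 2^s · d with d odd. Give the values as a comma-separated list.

27, 32, 40

n − 1 = 40 = 2^3 · 5, so s = 3 and d = 5.
x_0 = 19^5 mod 41 = 27.
x_1 = 27^2 mod 41 = 32.
x_2 = 32^2 mod 41 = 40.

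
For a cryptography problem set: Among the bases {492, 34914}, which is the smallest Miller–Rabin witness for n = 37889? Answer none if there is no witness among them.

n − 1 = 37888 = 2^10 · 37, so s = 10 and d = 37.
Base 492: x_0 = 492^37 mod 37889 = 26887. x_0 is neither 1 nor 37888, so continue squaring. x_1 = 26887^2 mod 37889 = 26538. x_2 = 26538^2 mod 37889 = 22601. x_3 = 22601^2 mod 37889 = 23592. x_4 = 23592^2 mod 37889 = 30943. x_5 = 30943^2 mod 37889 = 14219. x_6 = 14219^2 mod 37889 = 4257. x_7 = 4257^2 mod 37889 = 11107. x_8 = 11107^2 mod 37889 = 36754. x_9 = 36754^2 mod 37889 = 37888. x_9 ≡ −1, so 492 is not a witness.
Base 34914: x_0 = 34914^37 mod 37889 = 35443. x_0 is neither 1 nor 37888, so continue squaring. x_1 = 35443^2 mod 37889 = 34343. x_2 = 34343^2 mod 37889 = 32857. x_3 = 32857^2 mod 37889 = 11172. x_4 = 11172^2 mod 37889 = 7218. x_5 = 7218^2 mod 37889 = 2149. x_6 = 2149^2 mod 37889 = 33632. x_7 = 33632^2 mod 37889 = 11107. x_8 = 11107^2 mod 37889 = 36754. x_9 = 36754^2 mod 37889 = 37888. x_9 ≡ −1, so 34914 is not a witness.
No listed base is a witness for 37889.

none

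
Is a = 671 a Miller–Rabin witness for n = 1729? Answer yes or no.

yes

n − 1 = 1728 = 2^6 · 27, so s = 6 and d = 27.
x_0 = 671^27 mod 1729 = 1084.
x_0 is neither 1 nor 1728, so continue squaring.
x_1 = 1084^2 mod 1729 = 1065.
x_2 = 1065^2 mod 1729 = 1.
x_2 = 1 but x_1 ≠ ±1, a nontrivial square root of 1 — 671 is a witness and 1729 is composite.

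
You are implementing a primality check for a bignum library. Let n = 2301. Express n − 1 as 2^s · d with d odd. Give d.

575

Halving: 2300 → 1150 → 575; 575 is odd.
So 2300 = 2^2 · 575.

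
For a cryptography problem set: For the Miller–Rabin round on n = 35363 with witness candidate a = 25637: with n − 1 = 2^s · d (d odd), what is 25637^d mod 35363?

n − 1 = 35362 = 2^1 · 17681, so s = 1 and d = 17681.
25637^17681 mod 35363 = 35362.

35362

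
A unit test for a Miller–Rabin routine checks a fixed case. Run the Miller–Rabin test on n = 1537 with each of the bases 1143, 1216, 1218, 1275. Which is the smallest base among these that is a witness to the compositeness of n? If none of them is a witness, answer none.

1216

n − 1 = 1536 = 2^9 · 3, so s = 9 and d = 3.
Base 1143: x_0 = 1143^3 mod 1537 = 394. x_0 is neither 1 nor 1536, so continue squaring. x_1 = 394^2 mod 1537 = 1536. x_1 ≡ −1, so 1143 is not a witness.
Base 1216: x_0 = 1216^3 mod 1537 = 79. x_0 is neither 1 nor 1536, so continue squaring. x_1 = 79^2 mod 1537 = 93. x_2 = 93^2 mod 1537 = 964. x_3 = 964^2 mod 1537 = 948. x_4 = 948^2 mod 1537 = 1096. x_5 = 1096^2 mod 1537 = 819. x_6 = 819^2 mod 1537 = 629. x_7 = 629^2 mod 1537 = 632. x_8 = 632^2 mod 1537 = 1341. Reached i = s−1 = 8 without hitting −1: 1216 is a Miller–Rabin witness and 1537 is composite.
Base 1218: x_0 = 1218^3 mod 1537 = 1218. x_0 is neither 1 nor 1536, so continue squaring. x_1 = 1218^2 mod 1537 = 319. x_2 = 319^2 mod 1537 = 319. x_3 = 319^2 mod 1537 = 319. x_4 = 319^2 mod 1537 = 319. x_5 = 319^2 mod 1537 = 319. x_6 = 319^2 mod 1537 = 319. x_7 = 319^2 mod 1537 = 319. x_8 = 319^2 mod 1537 = 319. Reached i = s−1 = 8 without hitting −1: 1218 is a Miller–Rabin witness and 1537 is composite.
Base 1275: x_0 = 1275^3 mod 1537 = 1246. x_0 is neither 1 nor 1536, so continue squaring. x_1 = 1246^2 mod 1537 = 146. x_2 = 146^2 mod 1537 = 1335. x_3 = 1335^2 mod 1537 = 842. x_4 = 842^2 mod 1537 = 407. x_5 = 407^2 mod 1537 = 1190. x_6 = 1190^2 mod 1537 = 523. x_7 = 523^2 mod 1537 = 1480. x_8 = 1480^2 mod 1537 = 175. Reached i = s−1 = 8 without hitting −1: 1275 is a Miller–Rabin witness and 1537 is composite.
The smallest witness among the given bases is 1216.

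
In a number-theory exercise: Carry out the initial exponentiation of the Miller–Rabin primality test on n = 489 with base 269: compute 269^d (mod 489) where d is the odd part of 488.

n − 1 = 488 = 2^3 · 61, so s = 3 and d = 61.
Repeated squaring mod 489: 269^1 ≡ 269, 269^2 ≡ 478, 269^4 ≡ 121, 269^8 ≡ 460, 269^16 ≡ 352, 269^32 ≡ 187.
61 = 32 + 16 + 8 + 4 + 1, so 269^61 ≡ 187·352·460·121·269 ≡ 479 (mod 489).

479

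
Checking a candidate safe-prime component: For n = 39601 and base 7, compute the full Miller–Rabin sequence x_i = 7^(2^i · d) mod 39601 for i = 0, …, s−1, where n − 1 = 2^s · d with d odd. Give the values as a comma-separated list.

n − 1 = 39600 = 2^4 · 2475, so s = 4 and d = 2475.
x_0 = 7^2475 mod 39601 = 3782.
x_1 = 3782^2 mod 39601 = 7563.
x_2 = 7563^2 mod 39601 = 15125.
x_3 = 15125^2 mod 39601 = 30249.

3782, 7563, 15125, 30249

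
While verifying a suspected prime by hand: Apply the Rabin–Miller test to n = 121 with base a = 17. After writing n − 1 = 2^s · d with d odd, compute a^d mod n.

n − 1 = 120 = 2^3 · 15, so s = 3 and d = 15.
17^15 mod 121 = 10.

10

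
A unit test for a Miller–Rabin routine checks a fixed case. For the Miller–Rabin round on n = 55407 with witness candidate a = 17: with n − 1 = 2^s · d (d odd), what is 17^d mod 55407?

n − 1 = 55406 = 2^1 · 27703, so s = 1 and d = 27703.
17^27703 mod 55407 = 45239.

45239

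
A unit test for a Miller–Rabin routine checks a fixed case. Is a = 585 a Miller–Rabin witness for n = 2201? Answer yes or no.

n − 1 = 2200 = 2^3 · 275, so s = 3 and d = 275.
x_0 = 585^275 mod 2201 = 2200.
x_0 = 2200 ≡ −1, so 585 is not a witness.

no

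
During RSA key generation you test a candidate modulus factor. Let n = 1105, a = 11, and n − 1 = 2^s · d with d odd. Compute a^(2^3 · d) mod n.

781

n − 1 = 1104 = 2^4 · 69, so s = 4 and d = 69.
Repeated squaring mod 1105: 11^1 ≡ 11, 11^2 ≡ 121, 11^4 ≡ 276, 11^8 ≡ 1036, 11^16 ≡ 341, 11^32 ≡ 256, 11^64 ≡ 341.
69 = 64 + 4 + 1, so 11^69 ≡ 341·276·11 ≡ 996 (mod 1105).
x_0 = 996.
x_1 = 996^2 mod 1105 = 831.
x_2 = 831^2 mod 1105 = 1041.
x_3 = 1041^2 mod 1105 = 781.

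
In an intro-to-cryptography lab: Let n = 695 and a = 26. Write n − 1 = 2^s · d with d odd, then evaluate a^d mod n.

n − 1 = 694 = 2^1 · 347, so s = 1 and d = 347.
Repeated squaring mod 695: 26^1 ≡ 26, 26^2 ≡ 676, 26^4 ≡ 361, 26^8 ≡ 356, 26^16 ≡ 246, 26^32 ≡ 51, 26^64 ≡ 516, 26^128 ≡ 71, 26^256 ≡ 176.
347 = 256 + 64 + 16 + 8 + 2 + 1, so 26^347 ≡ 176·516·246·356·676·26 ≡ 436 (mod 695).

436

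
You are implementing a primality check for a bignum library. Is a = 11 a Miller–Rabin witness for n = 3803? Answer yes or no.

n − 1 = 3802 = 2^1 · 1901, so s = 1 and d = 1901.
x_0 = 11^1901 mod 3803 = 1.
x_0 = 1, so 11 is not a witness.

no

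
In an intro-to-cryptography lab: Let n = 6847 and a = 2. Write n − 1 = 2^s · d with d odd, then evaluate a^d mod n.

3657

n − 1 = 6846 = 2^1 · 3423, so s = 1 and d = 3423.
Repeated squaring mod 6847: 2^1 ≡ 2, 2^2 ≡ 4, 2^4 ≡ 16, 2^8 ≡ 256, 2^16 ≡ 3913, 2^32 ≡ 1677, 2^64 ≡ 5059, 2^128 ≡ 6242, 2^256 ≡ 3134, 2^512 ≡ 3358, 2^1024 ≡ 6002, 2^2048 ≡ 1937.
3423 = 2048 + 1024 + 256 + 64 + 16 + 8 + 4 + 2 + 1, so 2^3423 ≡ 1937·6002·3134·5059·3913·256·16·4·2 ≡ 3657 (mod 6847).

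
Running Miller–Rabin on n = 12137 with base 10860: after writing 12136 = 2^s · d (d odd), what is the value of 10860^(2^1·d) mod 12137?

n − 1 = 12136 = 2^3 · 1517, so s = 3 and d = 1517.
x_0 = 10860^1517 mod 12137 = 2575.
x_1 = 2575^2 mod 12137 = 3823.

3823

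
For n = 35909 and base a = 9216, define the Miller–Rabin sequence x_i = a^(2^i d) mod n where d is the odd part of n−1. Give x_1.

3910

n − 1 = 35908 = 2^2 · 8977, so s = 2 and d = 8977.
x_0 = 9216^8977 mod 35909 = 4178.
x_1 = 4178^2 mod 35909 = 3910.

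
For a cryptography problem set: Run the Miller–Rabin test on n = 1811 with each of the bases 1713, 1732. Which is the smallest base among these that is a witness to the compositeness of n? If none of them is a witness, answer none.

none

n − 1 = 1810 = 2^1 · 905, so s = 1 and d = 905.
Base 1713: x_0 = 1713^905 mod 1811 = 1. x_0 = 1, so 1713 is not a witness.
Base 1732: x_0 = 1732^905 mod 1811 = 1. x_0 = 1, so 1732 is not a witness.
No listed base is a witness for 1811.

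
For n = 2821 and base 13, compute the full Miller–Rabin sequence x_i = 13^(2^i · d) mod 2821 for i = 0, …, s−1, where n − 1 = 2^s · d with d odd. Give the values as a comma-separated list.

650, 2171

n − 1 = 2820 = 2^2 · 705, so s = 2 and d = 705.
x_0 = 13^705 mod 2821 = 650.
x_1 = 650^2 mod 2821 = 2171.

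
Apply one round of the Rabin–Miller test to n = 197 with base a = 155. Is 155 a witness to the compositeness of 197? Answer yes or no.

no

n − 1 = 196 = 2^2 · 49, so s = 2 and d = 49.
x_0 = 155^49 mod 197 = 196.
x_0 = 196 ≡ −1, so 155 is not a witness.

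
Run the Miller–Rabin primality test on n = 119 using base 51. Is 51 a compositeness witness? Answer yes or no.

yes

n − 1 = 118 = 2^1 · 59, so s = 1 and d = 59.
Repeated squaring mod 119: 51^1 ≡ 51, 51^2 ≡ 102, 51^4 ≡ 51, 51^8 ≡ 102, 51^16 ≡ 51, 51^32 ≡ 102.
59 = 32 + 16 + 8 + 2 + 1, so 51^59 ≡ 102·51·102·102·51 ≡ 102 (mod 119).
x_0 = 51^59 mod 119 = 102.
x_0 ∉ {1, 118} and s = 1, so 51 is a Miller–Rabin witness and 119 is composite.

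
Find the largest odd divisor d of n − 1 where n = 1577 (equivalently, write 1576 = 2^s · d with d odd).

197

Halving: 1576 → 788 → 394 → 197; 197 is odd.
So 1576 = 2^3 · 197.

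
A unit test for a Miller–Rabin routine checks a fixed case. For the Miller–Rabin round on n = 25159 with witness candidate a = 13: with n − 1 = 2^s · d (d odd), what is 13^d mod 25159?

22992

n − 1 = 25158 = 2^1 · 12579, so s = 1 and d = 12579.
Repeated squaring mod 25159: 13^1 ≡ 13, 13^2 ≡ 169, 13^4 ≡ 3402, 13^8 ≡ 464, 13^16 ≡ 14024, 13^32 ≡ 4673, 13^64 ≡ 24076, 13^128 ≡ 15575, 13^256 ≡ 22706, 13^512 ≡ 4208, 13^1024 ≡ 20487, 13^2048 ≡ 14731, 13^4096 ≡ 5986, 13^8192 ≡ 5780.
12579 = 8192 + 4096 + 256 + 32 + 2 + 1, so 13^12579 ≡ 5780·5986·22706·4673·169·13 ≡ 22992 (mod 25159).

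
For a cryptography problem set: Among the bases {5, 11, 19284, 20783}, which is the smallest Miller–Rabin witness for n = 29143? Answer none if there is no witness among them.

5

n − 1 = 29142 = 2^1 · 14571, so s = 1 and d = 14571.
Base 5: x_0 = 5^14571 mod 29143 = 9231. x_0 ∉ {1, 29142} and s = 1, so 5 is a Miller–Rabin witness and 29143 is composite.
Base 11: x_0 = 11^14571 mod 29143 = 4158. x_0 ∉ {1, 29142} and s = 1, so 11 is a Miller–Rabin witness and 29143 is composite.
Base 19284: x_0 = 19284^14571 mod 29143 = 19450. x_0 ∉ {1, 29142} and s = 1, so 19284 is a Miller–Rabin witness and 29143 is composite.
Base 20783: x_0 = 20783^14571 mod 29143 = 14688. x_0 ∉ {1, 29142} and s = 1, so 20783 is a Miller–Rabin witness and 29143 is composite.
The smallest witness among the given bases is 5.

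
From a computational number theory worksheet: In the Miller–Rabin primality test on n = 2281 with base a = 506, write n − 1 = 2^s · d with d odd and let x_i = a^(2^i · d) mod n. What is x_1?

1

n − 1 = 2280 = 2^3 · 285, so s = 3 and d = 285.
x_0 = 506^285 mod 2281 = 2280.
x_1 = 2280^2 mod 2281 = 1.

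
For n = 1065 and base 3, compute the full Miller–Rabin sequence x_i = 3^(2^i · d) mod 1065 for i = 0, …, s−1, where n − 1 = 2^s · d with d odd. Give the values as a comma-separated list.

573, 309, 696

n − 1 = 1064 = 2^3 · 133, so s = 3 and d = 133.
x_0 = 3^133 mod 1065 = 573.
x_1 = 573^2 mod 1065 = 309.
x_2 = 309^2 mod 1065 = 696.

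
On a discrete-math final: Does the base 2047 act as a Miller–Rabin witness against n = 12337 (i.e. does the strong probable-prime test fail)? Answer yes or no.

no

n − 1 = 12336 = 2^4 · 771, so s = 4 and d = 771.
Repeated squaring mod 12337: 2047^1 ≡ 2047, 2047^2 ≡ 7966, 2047^4 ≡ 7965, 2047^8 ≡ 4371, 2047^16 ≡ 7965, 2047^32 ≡ 4371, 2047^64 ≡ 7965, 2047^128 ≡ 4371, 2047^256 ≡ 7965, 2047^512 ≡ 4371.
771 = 512 + 256 + 2 + 1, so 2047^771 ≡ 4371·7965·7966·2047 ≡ 9225 (mod 12337).
x_0 = 2047^771 mod 12337 = 9225.
x_0 is neither 1 nor 12336, so continue squaring.
x_1 = 9225^2 mod 12337 = 12336.
x_1 ≡ −1, so 2047 is not a witness.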